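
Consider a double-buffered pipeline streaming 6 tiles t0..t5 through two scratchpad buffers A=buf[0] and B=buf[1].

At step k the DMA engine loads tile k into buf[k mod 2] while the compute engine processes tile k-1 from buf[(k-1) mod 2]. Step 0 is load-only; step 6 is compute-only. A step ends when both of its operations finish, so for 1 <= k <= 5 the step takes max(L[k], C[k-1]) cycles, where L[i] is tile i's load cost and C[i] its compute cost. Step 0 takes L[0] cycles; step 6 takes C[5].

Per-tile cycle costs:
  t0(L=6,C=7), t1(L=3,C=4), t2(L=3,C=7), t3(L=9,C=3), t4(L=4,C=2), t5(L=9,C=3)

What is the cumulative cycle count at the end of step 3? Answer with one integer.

k=0 load=t0/6c comp=- wait=6 total=6
k=1 load=t1/3c comp=t0/7c wait=7 total=13
k=2 load=t2/3c comp=t1/4c wait=4 total=17
k=3 load=t3/9c comp=t2/7c wait=9 total=26
k=4 load=t4/4c comp=t3/3c wait=4 total=30
k=5 load=t5/9c comp=t4/2c wait=9 total=39
k=6 load=- comp=t5/3c wait=3 total=42

end_cycle[3] = 26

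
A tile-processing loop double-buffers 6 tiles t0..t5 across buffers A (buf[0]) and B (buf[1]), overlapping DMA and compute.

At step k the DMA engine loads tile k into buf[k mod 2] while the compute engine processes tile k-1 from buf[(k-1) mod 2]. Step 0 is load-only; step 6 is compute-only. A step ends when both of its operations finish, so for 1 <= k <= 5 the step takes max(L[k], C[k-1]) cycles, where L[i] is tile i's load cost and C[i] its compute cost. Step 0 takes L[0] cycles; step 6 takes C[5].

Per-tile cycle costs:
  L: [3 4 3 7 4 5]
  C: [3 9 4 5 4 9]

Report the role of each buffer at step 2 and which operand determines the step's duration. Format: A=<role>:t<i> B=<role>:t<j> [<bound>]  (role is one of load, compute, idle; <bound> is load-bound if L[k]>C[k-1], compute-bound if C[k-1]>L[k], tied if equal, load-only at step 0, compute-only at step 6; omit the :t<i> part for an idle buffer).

step 2: A=load:t2 B=compute:t1 [compute-bound]

[0] DMA t0→A (3c) ∥ CU idle ⇒ 3c, clock 3
[1] DMA t1→B (4c) ∥ CU A:t0 (3c) ⇒ 4c, clock 7
[2] DMA t2→A (3c) ∥ CU B:t1 (9c) ⇒ 9c, clock 16
[3] DMA t3→B (7c) ∥ CU A:t2 (4c) ⇒ 7c, clock 23
[4] DMA t4→A (4c) ∥ CU B:t3 (5c) ⇒ 5c, clock 28
[5] DMA t5→B (5c) ∥ CU A:t4 (4c) ⇒ 5c, clock 33
[6] DMA idle ∥ CU B:t5 (9c) ⇒ 9c, clock 42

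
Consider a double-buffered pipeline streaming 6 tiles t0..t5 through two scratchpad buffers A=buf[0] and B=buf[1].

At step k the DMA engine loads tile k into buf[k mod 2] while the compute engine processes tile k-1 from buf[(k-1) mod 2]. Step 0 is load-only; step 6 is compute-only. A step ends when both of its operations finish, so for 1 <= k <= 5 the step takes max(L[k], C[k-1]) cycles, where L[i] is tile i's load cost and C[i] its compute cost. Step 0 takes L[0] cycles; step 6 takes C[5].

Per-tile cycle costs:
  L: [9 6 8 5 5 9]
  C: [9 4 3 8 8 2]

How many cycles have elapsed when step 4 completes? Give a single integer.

end_cycle[4] = 39

step 0: L[0]=9 → dur=9, Σ=9 | A=load:t0 B=idle [load-only]
step 1: L[1]=6 C[0]=9 → dur=9, Σ=18 | A=compute:t0 B=load:t1 [compute-bound]
step 2: L[2]=8 C[1]=4 → dur=8, Σ=26 | A=load:t2 B=compute:t1 [load-bound]
step 3: L[3]=5 C[2]=3 → dur=5, Σ=31 | A=compute:t2 B=load:t3 [load-bound]
step 4: L[4]=5 C[3]=8 → dur=8, Σ=39 | A=load:t4 B=compute:t3 [compute-bound]
step 5: L[5]=9 C[4]=8 → dur=9, Σ=48 | A=compute:t4 B=load:t5 [load-bound]
step 6: C[5]=2 → dur=2, Σ=50 | A=idle B=compute:t5 [compute-only]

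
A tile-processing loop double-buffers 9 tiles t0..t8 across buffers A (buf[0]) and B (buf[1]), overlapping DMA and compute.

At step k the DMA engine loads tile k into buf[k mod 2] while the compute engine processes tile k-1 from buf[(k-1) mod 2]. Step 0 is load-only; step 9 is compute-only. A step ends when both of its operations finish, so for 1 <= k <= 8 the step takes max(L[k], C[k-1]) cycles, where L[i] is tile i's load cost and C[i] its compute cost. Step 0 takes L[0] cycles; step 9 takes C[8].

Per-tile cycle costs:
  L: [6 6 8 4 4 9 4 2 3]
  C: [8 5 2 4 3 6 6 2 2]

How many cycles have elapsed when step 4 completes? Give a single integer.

  0. 6=6c; end=6; A:t0 B:-
  1. max(6,8)=8c; end=14; A:t0 B:t1
  2. max(8,5)=8c; end=22; A:t2 B:t1
  3. max(4,2)=4c; end=26; A:t2 B:t3
  4. max(4,4)=4c; end=30; A:t4 B:t3
  5. max(9,3)=9c; end=39; A:t4 B:t5
  6. max(4,6)=6c; end=45; A:t6 B:t5
  7. max(2,6)=6c; end=51; A:t6 B:t7
  8. max(3,2)=3c; end=54; A:t8 B:t7
  9. 2=2c; end=56; A:t8 B:t7

end_cycle[4] = 30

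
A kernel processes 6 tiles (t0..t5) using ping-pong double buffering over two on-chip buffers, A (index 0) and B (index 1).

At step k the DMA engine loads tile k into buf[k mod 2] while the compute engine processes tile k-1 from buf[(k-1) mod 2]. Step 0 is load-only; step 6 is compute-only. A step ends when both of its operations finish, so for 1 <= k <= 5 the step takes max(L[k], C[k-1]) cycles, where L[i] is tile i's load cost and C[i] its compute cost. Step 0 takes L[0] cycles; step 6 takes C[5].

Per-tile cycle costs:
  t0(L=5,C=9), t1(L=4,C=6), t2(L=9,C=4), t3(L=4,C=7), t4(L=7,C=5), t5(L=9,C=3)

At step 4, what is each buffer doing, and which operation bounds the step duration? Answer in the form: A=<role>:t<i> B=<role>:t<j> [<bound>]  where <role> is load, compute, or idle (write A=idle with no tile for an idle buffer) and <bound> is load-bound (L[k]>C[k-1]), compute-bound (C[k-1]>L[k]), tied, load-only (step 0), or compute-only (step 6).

[0] DMA t0→A (5c) ∥ CU idle ⇒ 5c, clock 5
[1] DMA t1→B (4c) ∥ CU A:t0 (9c) ⇒ 9c, clock 14
[2] DMA t2→A (9c) ∥ CU B:t1 (6c) ⇒ 9c, clock 23
[3] DMA t3→B (4c) ∥ CU A:t2 (4c) ⇒ 4c, clock 27
[4] DMA t4→A (7c) ∥ CU B:t3 (7c) ⇒ 7c, clock 34
[5] DMA t5→B (9c) ∥ CU A:t4 (5c) ⇒ 9c, clock 43
[6] DMA idle ∥ CU B:t5 (3c) ⇒ 3c, clock 46

step 4: A=load:t4 B=compute:t3 [tied]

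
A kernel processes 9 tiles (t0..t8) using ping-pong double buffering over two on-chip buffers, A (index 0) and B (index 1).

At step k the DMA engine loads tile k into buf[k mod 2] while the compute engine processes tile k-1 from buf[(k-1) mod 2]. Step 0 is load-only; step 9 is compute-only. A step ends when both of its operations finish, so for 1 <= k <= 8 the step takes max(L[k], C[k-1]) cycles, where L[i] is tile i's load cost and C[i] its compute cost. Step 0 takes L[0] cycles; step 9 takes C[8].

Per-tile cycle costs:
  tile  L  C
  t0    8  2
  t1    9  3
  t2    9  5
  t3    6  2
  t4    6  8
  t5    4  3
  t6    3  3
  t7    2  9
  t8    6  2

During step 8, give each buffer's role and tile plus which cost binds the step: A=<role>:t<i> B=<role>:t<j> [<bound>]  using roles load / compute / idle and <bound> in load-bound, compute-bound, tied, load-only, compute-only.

step 8: A=load:t8 B=compute:t7 [compute-bound]

  0. 8=8c; end=8; A:t0 B:-
  1. max(9,2)=9c; end=17; A:t0 B:t1
  2. max(9,3)=9c; end=26; A:t2 B:t1
  3. max(6,5)=6c; end=32; A:t2 B:t3
  4. max(6,2)=6c; end=38; A:t4 B:t3
  5. max(4,8)=8c; end=46; A:t4 B:t5
  6. max(3,3)=3c; end=49; A:t6 B:t5
  7. max(2,3)=3c; end=52; A:t6 B:t7
  8. max(6,9)=9c; end=61; A:t8 B:t7
  9. 2=2c; end=63; A:t8 B:t7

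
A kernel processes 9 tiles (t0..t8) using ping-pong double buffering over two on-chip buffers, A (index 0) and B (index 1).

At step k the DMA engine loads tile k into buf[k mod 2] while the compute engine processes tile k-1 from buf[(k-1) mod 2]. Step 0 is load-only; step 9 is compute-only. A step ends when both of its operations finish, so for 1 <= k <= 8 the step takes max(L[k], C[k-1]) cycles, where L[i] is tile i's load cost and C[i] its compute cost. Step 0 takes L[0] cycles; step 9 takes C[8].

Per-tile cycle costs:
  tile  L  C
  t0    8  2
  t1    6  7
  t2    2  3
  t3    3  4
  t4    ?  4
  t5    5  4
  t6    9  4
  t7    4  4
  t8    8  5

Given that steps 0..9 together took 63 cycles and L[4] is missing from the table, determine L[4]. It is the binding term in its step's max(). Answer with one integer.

L[4] = 8

step 0 → dur = L[0]=8 = 8
step 1 → dur = max(L[1]=6, C[0]=2) = 6
step 2 → dur = max(L[2]=2, C[1]=7) = 7
step 3 → dur = max(L[3]=3, C[2]=3) = 3
step 4 → dur = max(L[4]=?, C[3]=4) = L[4]  (unknown; binding)
step 5 → dur = max(L[5]=5, C[4]=4) = 5
step 6 → dur = max(L[6]=9, C[5]=4) = 9
step 7 → dur = max(L[7]=4, C[6]=4) = 4
step 8 → dur = max(L[8]=8, C[7]=4) = 8
step 9 → dur = C[8]=5 = 5
sum of known step durations = 55
dur[4] = total - known = 63 - 55 = 8
L[4] is the binding max in step 4, so L[4] = dur[4] = 8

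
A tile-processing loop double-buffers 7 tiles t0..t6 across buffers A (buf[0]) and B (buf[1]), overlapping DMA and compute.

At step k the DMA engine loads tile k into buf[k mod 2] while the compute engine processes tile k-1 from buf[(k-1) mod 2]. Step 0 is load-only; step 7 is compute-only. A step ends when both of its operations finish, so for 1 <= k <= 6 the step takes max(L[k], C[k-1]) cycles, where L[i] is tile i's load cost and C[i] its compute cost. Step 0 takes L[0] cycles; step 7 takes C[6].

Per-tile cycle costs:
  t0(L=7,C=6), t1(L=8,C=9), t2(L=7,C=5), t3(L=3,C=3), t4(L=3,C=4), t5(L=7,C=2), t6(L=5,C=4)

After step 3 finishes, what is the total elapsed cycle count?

step 0: L[0]=7 → dur=7, Σ=7 | A=load:t0 B=idle [load-only]
step 1: L[1]=8 C[0]=6 → dur=8, Σ=15 | A=compute:t0 B=load:t1 [load-bound]
step 2: L[2]=7 C[1]=9 → dur=9, Σ=24 | A=load:t2 B=compute:t1 [compute-bound]
step 3: L[3]=3 C[2]=5 → dur=5, Σ=29 | A=compute:t2 B=load:t3 [compute-bound]
step 4: L[4]=3 C[3]=3 → dur=3, Σ=32 | A=load:t4 B=compute:t3 [tied]
step 5: L[5]=7 C[4]=4 → dur=7, Σ=39 | A=compute:t4 B=load:t5 [load-bound]
step 6: L[6]=5 C[5]=2 → dur=5, Σ=44 | A=load:t6 B=compute:t5 [load-bound]
step 7: C[6]=4 → dur=4, Σ=48 | A=compute:t6 B=idle [compute-only]

end_cycle[3] = 29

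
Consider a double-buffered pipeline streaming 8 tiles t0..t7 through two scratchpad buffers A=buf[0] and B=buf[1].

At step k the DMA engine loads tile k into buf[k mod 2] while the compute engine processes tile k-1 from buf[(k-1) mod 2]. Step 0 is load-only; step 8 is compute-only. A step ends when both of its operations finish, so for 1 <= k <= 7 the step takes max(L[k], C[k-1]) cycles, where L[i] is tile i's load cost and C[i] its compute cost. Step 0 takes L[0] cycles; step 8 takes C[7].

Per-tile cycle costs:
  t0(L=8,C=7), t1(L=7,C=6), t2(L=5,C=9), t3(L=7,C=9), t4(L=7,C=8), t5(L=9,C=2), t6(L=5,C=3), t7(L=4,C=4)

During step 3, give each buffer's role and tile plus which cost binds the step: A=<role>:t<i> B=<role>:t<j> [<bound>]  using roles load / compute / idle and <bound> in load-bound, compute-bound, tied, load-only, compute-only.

step 3: A=compute:t2 B=load:t3 [compute-bound]

k=0 load=t0/8c comp=- wait=8 total=8
k=1 load=t1/7c comp=t0/7c wait=7 total=15
k=2 load=t2/5c comp=t1/6c wait=6 total=21
k=3 load=t3/7c comp=t2/9c wait=9 total=30
k=4 load=t4/7c comp=t3/9c wait=9 total=39
k=5 load=t5/9c comp=t4/8c wait=9 total=48
k=6 load=t6/5c comp=t5/2c wait=5 total=53
k=7 load=t7/4c comp=t6/3c wait=4 total=57
k=8 load=- comp=t7/4c wait=4 total=61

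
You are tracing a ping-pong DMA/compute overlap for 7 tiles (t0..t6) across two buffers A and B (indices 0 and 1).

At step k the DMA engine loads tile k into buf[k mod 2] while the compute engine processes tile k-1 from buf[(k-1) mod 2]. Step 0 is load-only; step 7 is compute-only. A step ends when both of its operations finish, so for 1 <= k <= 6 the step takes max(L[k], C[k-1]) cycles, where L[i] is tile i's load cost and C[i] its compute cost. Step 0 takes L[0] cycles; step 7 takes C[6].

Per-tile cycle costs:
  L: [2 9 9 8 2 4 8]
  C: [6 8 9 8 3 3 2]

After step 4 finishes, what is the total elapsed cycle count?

step 0: L[0]=2 → dur=2, Σ=2 | A=load:t0 B=idle [load-only]
step 1: L[1]=9 C[0]=6 → dur=9, Σ=11 | A=compute:t0 B=load:t1 [load-bound]
step 2: L[2]=9 C[1]=8 → dur=9, Σ=20 | A=load:t2 B=compute:t1 [load-bound]
step 3: L[3]=8 C[2]=9 → dur=9, Σ=29 | A=compute:t2 B=load:t3 [compute-bound]
step 4: L[4]=2 C[3]=8 → dur=8, Σ=37 | A=load:t4 B=compute:t3 [compute-bound]
step 5: L[5]=4 C[4]=3 → dur=4, Σ=41 | A=compute:t4 B=load:t5 [load-bound]
step 6: L[6]=8 C[5]=3 → dur=8, Σ=49 | A=load:t6 B=compute:t5 [load-bound]
step 7: C[6]=2 → dur=2, Σ=51 | A=compute:t6 B=idle [compute-only]

end_cycle[4] = 37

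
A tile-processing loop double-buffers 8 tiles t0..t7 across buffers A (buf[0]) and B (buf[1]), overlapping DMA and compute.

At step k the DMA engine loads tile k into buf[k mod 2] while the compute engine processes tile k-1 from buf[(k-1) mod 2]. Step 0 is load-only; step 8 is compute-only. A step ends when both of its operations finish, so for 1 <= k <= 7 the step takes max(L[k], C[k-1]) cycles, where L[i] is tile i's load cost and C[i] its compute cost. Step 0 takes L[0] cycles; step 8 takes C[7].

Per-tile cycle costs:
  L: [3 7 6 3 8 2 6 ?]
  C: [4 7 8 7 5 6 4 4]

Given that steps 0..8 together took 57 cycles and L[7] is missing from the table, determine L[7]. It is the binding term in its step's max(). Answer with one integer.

step 0: dur = L[0]=3 = 3
step 1: dur = max(L[1]=7, C[0]=4) = 7
step 2: dur = max(L[2]=6, C[1]=7) = 7
step 3: dur = max(L[3]=3, C[2]=8) = 8
step 4: dur = max(L[4]=8, C[3]=7) = 8
step 5: dur = max(L[5]=2, C[4]=5) = 5
step 6: dur = max(L[6]=6, C[5]=6) = 6
step 7: dur = max(L[7]=?, C[6]=4) = L[7]  (unknown; binding)
step 8: dur = C[7]=4 = 4
sum of known step durations = 48
dur[7] = total - known = 57 - 48 = 9
L[7] is the binding max in step 7, so L[7] = dur[7] = 9

L[7] = 9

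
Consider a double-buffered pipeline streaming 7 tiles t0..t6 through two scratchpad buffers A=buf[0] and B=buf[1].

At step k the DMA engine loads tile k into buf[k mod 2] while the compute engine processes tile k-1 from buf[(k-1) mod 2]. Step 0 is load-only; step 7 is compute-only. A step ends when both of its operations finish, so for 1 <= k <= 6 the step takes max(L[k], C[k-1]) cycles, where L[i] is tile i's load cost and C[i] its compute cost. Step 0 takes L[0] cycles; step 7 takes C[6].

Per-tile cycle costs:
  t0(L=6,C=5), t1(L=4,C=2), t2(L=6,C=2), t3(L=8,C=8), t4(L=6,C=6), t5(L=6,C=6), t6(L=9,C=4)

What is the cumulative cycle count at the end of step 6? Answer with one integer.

end_cycle[6] = 48

k=0 load=t0/6c comp=- wait=6 total=6
k=1 load=t1/4c comp=t0/5c wait=5 total=11
k=2 load=t2/6c comp=t1/2c wait=6 total=17
k=3 load=t3/8c comp=t2/2c wait=8 total=25
k=4 load=t4/6c comp=t3/8c wait=8 total=33
k=5 load=t5/6c comp=t4/6c wait=6 total=39
k=6 load=t6/9c comp=t5/6c wait=9 total=48
k=7 load=- comp=t6/4c wait=4 total=52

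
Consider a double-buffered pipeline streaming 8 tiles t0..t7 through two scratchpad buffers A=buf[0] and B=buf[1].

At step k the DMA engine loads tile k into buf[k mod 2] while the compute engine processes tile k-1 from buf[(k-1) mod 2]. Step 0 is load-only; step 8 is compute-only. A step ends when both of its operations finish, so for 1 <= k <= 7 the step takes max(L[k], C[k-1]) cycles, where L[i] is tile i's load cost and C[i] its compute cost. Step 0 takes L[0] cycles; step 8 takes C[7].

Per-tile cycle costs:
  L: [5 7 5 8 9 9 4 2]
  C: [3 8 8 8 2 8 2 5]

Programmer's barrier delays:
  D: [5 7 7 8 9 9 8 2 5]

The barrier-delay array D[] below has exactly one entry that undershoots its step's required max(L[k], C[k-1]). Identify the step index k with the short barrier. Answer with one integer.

hazard at step 2

k=0 barrier L[0]=5→5c, D[0]=5 ok
k=1 barrier max(L[1]=7,C[0]=3)→7c, D[1]=7 ok
k=2 barrier max(L[2]=5,C[1]=8)→8c, D[2]=7 SHORT
k=3 barrier max(L[3]=8,C[2]=8)→8c, D[3]=8 ok
k=4 barrier max(L[4]=9,C[3]=8)→9c, D[4]=9 ok
k=5 barrier max(L[5]=9,C[4]=2)→9c, D[5]=9 ok
k=6 barrier max(L[6]=4,C[5]=8)→8c, D[6]=8 ok
k=7 barrier max(L[7]=2,C[6]=2)→2c, D[7]=2 ok
k=8 barrier C[7]=5→5c, D[8]=5 ok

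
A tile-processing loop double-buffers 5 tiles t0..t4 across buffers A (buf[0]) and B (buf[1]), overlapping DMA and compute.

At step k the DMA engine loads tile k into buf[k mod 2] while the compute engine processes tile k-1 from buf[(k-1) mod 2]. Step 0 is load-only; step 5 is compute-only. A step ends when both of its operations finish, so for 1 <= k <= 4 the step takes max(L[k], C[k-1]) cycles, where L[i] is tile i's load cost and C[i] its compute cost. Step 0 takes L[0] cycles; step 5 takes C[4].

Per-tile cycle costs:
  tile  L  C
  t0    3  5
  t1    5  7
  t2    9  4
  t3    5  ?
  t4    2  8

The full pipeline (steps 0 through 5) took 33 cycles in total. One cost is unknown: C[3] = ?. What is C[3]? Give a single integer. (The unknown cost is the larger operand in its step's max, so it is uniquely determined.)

step 0 = dur = L[0]=3 = 3
step 1 = dur = max(L[1]=5, C[0]=5) = 5
step 2 = dur = max(L[2]=9, C[1]=7) = 9
step 3 = dur = max(L[3]=5, C[2]=4) = 5
step 4 = dur = max(L[4]=2, C[3]=?) = C[3]  (unknown; binding)
step 5 = dur = C[4]=8 = 8
sum of known step durations = 30
dur[4] = total - known = 33 - 30 = 3
C[3] is the binding max in step 4, so C[3] = dur[4] = 3

C[3] = 3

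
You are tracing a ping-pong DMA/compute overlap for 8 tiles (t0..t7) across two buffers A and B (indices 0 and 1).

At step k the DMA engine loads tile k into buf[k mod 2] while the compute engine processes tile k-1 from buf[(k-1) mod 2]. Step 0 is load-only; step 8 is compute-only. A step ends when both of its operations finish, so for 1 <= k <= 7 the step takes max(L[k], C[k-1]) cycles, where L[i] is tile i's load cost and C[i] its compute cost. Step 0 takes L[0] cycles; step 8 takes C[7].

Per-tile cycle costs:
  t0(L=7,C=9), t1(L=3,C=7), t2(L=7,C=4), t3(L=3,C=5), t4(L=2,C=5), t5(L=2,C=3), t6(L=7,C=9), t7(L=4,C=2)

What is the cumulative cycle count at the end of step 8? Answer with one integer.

  0. 7=7c; end=7; A:t0 B:-
  1. max(3,9)=9c; end=16; A:t0 B:t1
  2. max(7,7)=7c; end=23; A:t2 B:t1
  3. max(3,4)=4c; end=27; A:t2 B:t3
  4. max(2,5)=5c; end=32; A:t4 B:t3
  5. max(2,5)=5c; end=37; A:t4 B:t5
  6. max(7,3)=7c; end=44; A:t6 B:t5
  7. max(4,9)=9c; end=53; A:t6 B:t7
  8. 2=2c; end=55; A:t6 B:t7

end_cycle[8] = 55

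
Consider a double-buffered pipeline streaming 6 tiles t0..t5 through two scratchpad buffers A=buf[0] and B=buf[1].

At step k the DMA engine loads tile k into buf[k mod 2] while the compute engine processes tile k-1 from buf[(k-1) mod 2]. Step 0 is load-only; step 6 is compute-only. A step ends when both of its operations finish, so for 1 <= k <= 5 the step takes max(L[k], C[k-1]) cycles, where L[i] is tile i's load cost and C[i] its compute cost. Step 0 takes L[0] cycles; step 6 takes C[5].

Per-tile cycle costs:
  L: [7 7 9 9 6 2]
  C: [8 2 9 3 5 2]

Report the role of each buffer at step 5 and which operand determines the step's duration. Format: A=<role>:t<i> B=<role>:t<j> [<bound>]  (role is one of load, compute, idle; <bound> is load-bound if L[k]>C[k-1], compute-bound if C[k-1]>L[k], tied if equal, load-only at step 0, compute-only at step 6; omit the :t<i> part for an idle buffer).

step 5: A=compute:t4 B=load:t5 [compute-bound]

step 0: L[0]=7 → dur=7, Σ=7 | A=load:t0 B=idle [load-only]
step 1: L[1]=7 C[0]=8 → dur=8, Σ=15 | A=compute:t0 B=load:t1 [compute-bound]
step 2: L[2]=9 C[1]=2 → dur=9, Σ=24 | A=load:t2 B=compute:t1 [load-bound]
step 3: L[3]=9 C[2]=9 → dur=9, Σ=33 | A=compute:t2 B=load:t3 [tied]
step 4: L[4]=6 C[3]=3 → dur=6, Σ=39 | A=load:t4 B=compute:t3 [load-bound]
step 5: L[5]=2 C[4]=5 → dur=5, Σ=44 | A=compute:t4 B=load:t5 [compute-bound]
step 6: C[5]=2 → dur=2, Σ=46 | A=idle B=compute:t5 [compute-only]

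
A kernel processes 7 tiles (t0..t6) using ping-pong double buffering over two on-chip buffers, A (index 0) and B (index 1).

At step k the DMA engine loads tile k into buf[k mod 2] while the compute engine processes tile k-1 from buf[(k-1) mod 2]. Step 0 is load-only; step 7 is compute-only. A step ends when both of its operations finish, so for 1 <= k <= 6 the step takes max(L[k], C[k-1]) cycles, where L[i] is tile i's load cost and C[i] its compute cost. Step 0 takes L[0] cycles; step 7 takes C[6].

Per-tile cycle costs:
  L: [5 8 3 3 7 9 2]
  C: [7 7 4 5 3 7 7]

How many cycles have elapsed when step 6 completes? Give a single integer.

end_cycle[6] = 47

  0. 5=5c; end=5; A:t0 B:-
  1. max(8,7)=8c; end=13; A:t0 B:t1
  2. max(3,7)=7c; end=20; A:t2 B:t1
  3. max(3,4)=4c; end=24; A:t2 B:t3
  4. max(7,5)=7c; end=31; A:t4 B:t3
  5. max(9,3)=9c; end=40; A:t4 B:t5
  6. max(2,7)=7c; end=47; A:t6 B:t5
  7. 7=7c; end=54; A:t6 B:t5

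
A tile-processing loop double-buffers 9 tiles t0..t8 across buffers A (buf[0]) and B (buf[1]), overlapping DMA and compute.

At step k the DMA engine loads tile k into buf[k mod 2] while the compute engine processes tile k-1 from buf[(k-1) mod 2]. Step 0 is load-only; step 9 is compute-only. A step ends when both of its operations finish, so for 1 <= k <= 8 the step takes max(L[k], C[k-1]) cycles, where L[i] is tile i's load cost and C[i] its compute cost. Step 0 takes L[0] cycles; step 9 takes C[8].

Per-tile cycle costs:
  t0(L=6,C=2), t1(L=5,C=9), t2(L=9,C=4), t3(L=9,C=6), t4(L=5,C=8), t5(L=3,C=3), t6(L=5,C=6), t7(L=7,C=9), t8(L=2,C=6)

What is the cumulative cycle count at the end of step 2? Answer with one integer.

end_cycle[2] = 20

[0] DMA t0→A (6c) ∥ CU idle ⇒ 6c, clock 6
[1] DMA t1→B (5c) ∥ CU A:t0 (2c) ⇒ 5c, clock 11
[2] DMA t2→A (9c) ∥ CU B:t1 (9c) ⇒ 9c, clock 20
[3] DMA t3→B (9c) ∥ CU A:t2 (4c) ⇒ 9c, clock 29
[4] DMA t4→A (5c) ∥ CU B:t3 (6c) ⇒ 6c, clock 35
[5] DMA t5→B (3c) ∥ CU A:t4 (8c) ⇒ 8c, clock 43
[6] DMA t6→A (5c) ∥ CU B:t5 (3c) ⇒ 5c, clock 48
[7] DMA t7→B (7c) ∥ CU A:t6 (6c) ⇒ 7c, clock 55
[8] DMA t8→A (2c) ∥ CU B:t7 (9c) ⇒ 9c, clock 64
[9] DMA idle ∥ CU A:t8 (6c) ⇒ 6c, clock 70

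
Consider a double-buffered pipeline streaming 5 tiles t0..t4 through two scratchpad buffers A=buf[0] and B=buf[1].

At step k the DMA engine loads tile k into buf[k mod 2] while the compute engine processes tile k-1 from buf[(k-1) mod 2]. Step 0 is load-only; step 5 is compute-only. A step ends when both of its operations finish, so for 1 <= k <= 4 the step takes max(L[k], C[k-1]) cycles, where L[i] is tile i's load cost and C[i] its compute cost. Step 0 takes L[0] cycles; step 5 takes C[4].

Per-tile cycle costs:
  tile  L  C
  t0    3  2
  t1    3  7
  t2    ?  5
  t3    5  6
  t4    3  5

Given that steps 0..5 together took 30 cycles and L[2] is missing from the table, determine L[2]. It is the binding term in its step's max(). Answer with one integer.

L[2] = 8

step 0 = dur = L[0]=3 = 3
step 1 = dur = max(L[1]=3, C[0]=2) = 3
step 2 = dur = max(L[2]=?, C[1]=7) = L[2]  (unknown; binding)
step 3 = dur = max(L[3]=5, C[2]=5) = 5
step 4 = dur = max(L[4]=3, C[3]=6) = 6
step 5 = dur = C[4]=5 = 5
sum of known step durations = 22
dur[2] = total - known = 30 - 22 = 8
L[2] is the binding max in step 2, so L[2] = dur[2] = 8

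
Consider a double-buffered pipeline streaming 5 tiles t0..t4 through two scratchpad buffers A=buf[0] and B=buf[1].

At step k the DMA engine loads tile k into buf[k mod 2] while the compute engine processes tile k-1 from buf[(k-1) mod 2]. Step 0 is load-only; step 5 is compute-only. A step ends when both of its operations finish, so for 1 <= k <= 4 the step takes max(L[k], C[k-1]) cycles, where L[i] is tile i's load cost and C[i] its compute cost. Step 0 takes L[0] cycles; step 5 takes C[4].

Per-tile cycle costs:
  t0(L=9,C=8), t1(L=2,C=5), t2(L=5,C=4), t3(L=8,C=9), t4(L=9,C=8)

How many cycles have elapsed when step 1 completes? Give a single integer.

k=0 load=t0/9c comp=- wait=9 total=9
k=1 load=t1/2c comp=t0/8c wait=8 total=17
k=2 load=t2/5c comp=t1/5c wait=5 total=22
k=3 load=t3/8c comp=t2/4c wait=8 total=30
k=4 load=t4/9c comp=t3/9c wait=9 total=39
k=5 load=- comp=t4/8c wait=8 total=47

end_cycle[1] = 17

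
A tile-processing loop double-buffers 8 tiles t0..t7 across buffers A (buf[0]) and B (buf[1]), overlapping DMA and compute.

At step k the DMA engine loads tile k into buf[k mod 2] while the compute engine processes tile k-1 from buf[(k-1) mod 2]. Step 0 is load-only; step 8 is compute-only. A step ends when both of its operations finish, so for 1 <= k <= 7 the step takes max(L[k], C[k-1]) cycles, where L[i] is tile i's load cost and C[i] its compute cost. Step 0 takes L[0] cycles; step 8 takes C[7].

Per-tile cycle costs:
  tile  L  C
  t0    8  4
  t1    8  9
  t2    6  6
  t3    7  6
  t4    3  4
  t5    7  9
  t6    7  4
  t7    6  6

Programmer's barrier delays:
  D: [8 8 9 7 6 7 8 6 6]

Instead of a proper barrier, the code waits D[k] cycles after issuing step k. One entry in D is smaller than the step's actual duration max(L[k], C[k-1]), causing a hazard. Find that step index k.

[0] required=L[0]=8=8 vs D=8 ok
[1] required=max(L[1]=8,C[0]=4)=8 vs D=8 ok
[2] required=max(L[2]=6,C[1]=9)=9 vs D=9 ok
[3] required=max(L[3]=7,C[2]=6)=7 vs D=7 ok
[4] required=max(L[4]=3,C[3]=6)=6 vs D=6 ok
[5] required=max(L[5]=7,C[4]=4)=7 vs D=7 ok
[6] required=max(L[6]=7,C[5]=9)=9 vs D=8 SHORT
[7] required=max(L[7]=6,C[6]=4)=6 vs D=6 ok
[8] required=C[7]=6=6 vs D=6 ok

hazard at step 6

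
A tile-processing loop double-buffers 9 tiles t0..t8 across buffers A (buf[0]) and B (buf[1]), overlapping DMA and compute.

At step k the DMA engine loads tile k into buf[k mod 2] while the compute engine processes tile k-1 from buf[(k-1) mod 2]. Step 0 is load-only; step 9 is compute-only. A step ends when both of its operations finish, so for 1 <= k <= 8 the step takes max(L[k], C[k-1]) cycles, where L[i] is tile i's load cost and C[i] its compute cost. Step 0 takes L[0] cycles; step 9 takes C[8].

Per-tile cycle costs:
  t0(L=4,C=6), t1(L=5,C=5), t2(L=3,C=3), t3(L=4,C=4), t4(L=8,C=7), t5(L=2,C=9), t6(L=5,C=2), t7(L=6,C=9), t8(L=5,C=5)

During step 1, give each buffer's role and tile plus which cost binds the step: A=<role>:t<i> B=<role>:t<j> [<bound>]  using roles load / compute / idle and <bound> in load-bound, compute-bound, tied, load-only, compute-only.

step 0: L[0]=4 → dur=4, Σ=4 | A=load:t0 B=idle [load-only]
step 1: L[1]=5 C[0]=6 → dur=6, Σ=10 | A=compute:t0 B=load:t1 [compute-bound]
step 2: L[2]=3 C[1]=5 → dur=5, Σ=15 | A=load:t2 B=compute:t1 [compute-bound]
step 3: L[3]=4 C[2]=3 → dur=4, Σ=19 | A=compute:t2 B=load:t3 [load-bound]
step 4: L[4]=8 C[3]=4 → dur=8, Σ=27 | A=load:t4 B=compute:t3 [load-bound]
step 5: L[5]=2 C[4]=7 → dur=7, Σ=34 | A=compute:t4 B=load:t5 [compute-bound]
step 6: L[6]=5 C[5]=9 → dur=9, Σ=43 | A=load:t6 B=compute:t5 [compute-bound]
step 7: L[7]=6 C[6]=2 → dur=6, Σ=49 | A=compute:t6 B=load:t7 [load-bound]
step 8: L[8]=5 C[7]=9 → dur=9, Σ=58 | A=load:t8 B=compute:t7 [compute-bound]
step 9: C[8]=5 → dur=5, Σ=63 | A=compute:t8 B=idle [compute-only]

step 1: A=compute:t0 B=load:t1 [compute-bound]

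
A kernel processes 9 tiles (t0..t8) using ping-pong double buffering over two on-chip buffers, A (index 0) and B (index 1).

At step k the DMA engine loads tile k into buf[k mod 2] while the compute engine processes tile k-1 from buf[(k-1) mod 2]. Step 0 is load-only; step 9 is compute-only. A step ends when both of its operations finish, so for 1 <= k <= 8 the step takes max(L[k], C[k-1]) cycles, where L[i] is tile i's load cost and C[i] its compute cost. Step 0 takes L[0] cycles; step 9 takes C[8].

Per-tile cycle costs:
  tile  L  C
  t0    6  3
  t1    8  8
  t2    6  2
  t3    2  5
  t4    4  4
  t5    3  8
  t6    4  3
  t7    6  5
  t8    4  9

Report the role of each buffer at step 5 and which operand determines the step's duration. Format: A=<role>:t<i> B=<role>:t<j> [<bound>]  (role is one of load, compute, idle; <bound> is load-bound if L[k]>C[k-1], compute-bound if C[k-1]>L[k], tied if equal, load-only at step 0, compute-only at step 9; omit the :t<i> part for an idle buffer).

step 5: A=compute:t4 B=load:t5 [compute-bound]

  0. 6=6c; end=6; A:t0 B:-
  1. max(8,3)=8c; end=14; A:t0 B:t1
  2. max(6,8)=8c; end=22; A:t2 B:t1
  3. max(2,2)=2c; end=24; A:t2 B:t3
  4. max(4,5)=5c; end=29; A:t4 B:t3
  5. max(3,4)=4c; end=33; A:t4 B:t5
  6. max(4,8)=8c; end=41; A:t6 B:t5
  7. max(6,3)=6c; end=47; A:t6 B:t7
  8. max(4,5)=5c; end=52; A:t8 B:t7
  9. 9=9c; end=61; A:t8 B:t7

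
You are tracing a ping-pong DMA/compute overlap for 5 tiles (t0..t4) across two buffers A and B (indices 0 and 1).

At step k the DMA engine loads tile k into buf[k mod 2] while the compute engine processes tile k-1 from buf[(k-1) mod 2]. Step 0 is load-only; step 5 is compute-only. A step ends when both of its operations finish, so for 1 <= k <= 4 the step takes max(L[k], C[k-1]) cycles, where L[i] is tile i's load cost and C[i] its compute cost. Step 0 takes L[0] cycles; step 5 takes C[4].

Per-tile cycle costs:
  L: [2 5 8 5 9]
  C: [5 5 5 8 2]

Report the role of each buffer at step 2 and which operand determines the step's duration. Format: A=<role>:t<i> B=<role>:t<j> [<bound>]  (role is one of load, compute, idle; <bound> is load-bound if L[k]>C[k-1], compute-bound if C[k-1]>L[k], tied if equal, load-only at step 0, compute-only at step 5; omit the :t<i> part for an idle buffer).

k=0 load=t0/2c comp=- wait=2 total=2
k=1 load=t1/5c comp=t0/5c wait=5 total=7
k=2 load=t2/8c comp=t1/5c wait=8 total=15
k=3 load=t3/5c comp=t2/5c wait=5 total=20
k=4 load=t4/9c comp=t3/8c wait=9 total=29
k=5 load=- comp=t4/2c wait=2 total=31

step 2: A=load:t2 B=compute:t1 [load-bound]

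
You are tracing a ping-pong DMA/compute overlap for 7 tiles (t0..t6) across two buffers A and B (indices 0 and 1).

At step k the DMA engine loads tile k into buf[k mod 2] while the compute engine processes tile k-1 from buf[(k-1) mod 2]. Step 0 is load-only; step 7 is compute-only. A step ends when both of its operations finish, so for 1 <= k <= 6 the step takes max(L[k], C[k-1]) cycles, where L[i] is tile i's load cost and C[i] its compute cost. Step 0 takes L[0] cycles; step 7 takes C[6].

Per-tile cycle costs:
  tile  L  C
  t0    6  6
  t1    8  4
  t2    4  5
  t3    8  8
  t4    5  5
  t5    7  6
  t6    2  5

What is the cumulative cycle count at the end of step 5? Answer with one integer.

end_cycle[5] = 41

step 0: L[0]=6 → dur=6, Σ=6 | A=load:t0 B=idle [load-only]
step 1: L[1]=8 C[0]=6 → dur=8, Σ=14 | A=compute:t0 B=load:t1 [load-bound]
step 2: L[2]=4 C[1]=4 → dur=4, Σ=18 | A=load:t2 B=compute:t1 [tied]
step 3: L[3]=8 C[2]=5 → dur=8, Σ=26 | A=compute:t2 B=load:t3 [load-bound]
step 4: L[4]=5 C[3]=8 → dur=8, Σ=34 | A=load:t4 B=compute:t3 [compute-bound]
step 5: L[5]=7 C[4]=5 → dur=7, Σ=41 | A=compute:t4 B=load:t5 [load-bound]
step 6: L[6]=2 C[5]=6 → dur=6, Σ=47 | A=load:t6 B=compute:t5 [compute-bound]
step 7: C[6]=5 → dur=5, Σ=52 | A=compute:t6 B=idle [compute-only]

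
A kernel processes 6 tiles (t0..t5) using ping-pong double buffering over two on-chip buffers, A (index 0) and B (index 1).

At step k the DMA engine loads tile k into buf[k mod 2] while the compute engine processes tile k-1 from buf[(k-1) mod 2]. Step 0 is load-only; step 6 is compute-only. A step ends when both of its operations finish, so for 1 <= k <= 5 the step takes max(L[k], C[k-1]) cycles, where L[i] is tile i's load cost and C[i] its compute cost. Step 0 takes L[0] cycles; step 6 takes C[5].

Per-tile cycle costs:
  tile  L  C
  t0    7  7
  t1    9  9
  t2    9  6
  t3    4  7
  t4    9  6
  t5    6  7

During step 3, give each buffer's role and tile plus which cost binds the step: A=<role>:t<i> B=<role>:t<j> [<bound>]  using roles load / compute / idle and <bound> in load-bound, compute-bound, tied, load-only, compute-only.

step 3: A=compute:t2 B=load:t3 [compute-bound]

  0. 7=7c; end=7; A:t0 B:-
  1. max(9,7)=9c; end=16; A:t0 B:t1
  2. max(9,9)=9c; end=25; A:t2 B:t1
  3. max(4,6)=6c; end=31; A:t2 B:t3
  4. max(9,7)=9c; end=40; A:t4 B:t3
  5. max(6,6)=6c; end=46; A:t4 B:t5
  6. 7=7c; end=53; A:t4 B:t5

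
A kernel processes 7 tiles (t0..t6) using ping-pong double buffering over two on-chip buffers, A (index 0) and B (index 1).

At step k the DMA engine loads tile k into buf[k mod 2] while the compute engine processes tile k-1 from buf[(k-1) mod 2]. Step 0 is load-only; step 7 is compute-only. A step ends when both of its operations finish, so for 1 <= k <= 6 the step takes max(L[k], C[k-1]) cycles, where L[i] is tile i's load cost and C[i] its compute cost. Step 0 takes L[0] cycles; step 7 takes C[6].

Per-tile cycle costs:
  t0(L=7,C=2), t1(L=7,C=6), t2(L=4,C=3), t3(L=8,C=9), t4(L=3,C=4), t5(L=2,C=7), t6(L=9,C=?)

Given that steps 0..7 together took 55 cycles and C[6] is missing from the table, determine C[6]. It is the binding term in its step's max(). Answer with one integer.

C[6] = 5

step 0 | dur = L[0]=7 = 7
step 1 | dur = max(L[1]=7, C[0]=2) = 7
step 2 | dur = max(L[2]=4, C[1]=6) = 6
step 3 | dur = max(L[3]=8, C[2]=3) = 8
step 4 | dur = max(L[4]=3, C[3]=9) = 9
step 5 | dur = max(L[5]=2, C[4]=4) = 4
step 6 | dur = max(L[6]=9, C[5]=7) = 9
step 7 | dur = C[6]=? = C[6]  (unknown; binding)
sum of known step durations = 50
dur[7] = total - known = 55 - 50 = 5
C[6] is the binding max in step 7, so C[6] = dur[7] = 5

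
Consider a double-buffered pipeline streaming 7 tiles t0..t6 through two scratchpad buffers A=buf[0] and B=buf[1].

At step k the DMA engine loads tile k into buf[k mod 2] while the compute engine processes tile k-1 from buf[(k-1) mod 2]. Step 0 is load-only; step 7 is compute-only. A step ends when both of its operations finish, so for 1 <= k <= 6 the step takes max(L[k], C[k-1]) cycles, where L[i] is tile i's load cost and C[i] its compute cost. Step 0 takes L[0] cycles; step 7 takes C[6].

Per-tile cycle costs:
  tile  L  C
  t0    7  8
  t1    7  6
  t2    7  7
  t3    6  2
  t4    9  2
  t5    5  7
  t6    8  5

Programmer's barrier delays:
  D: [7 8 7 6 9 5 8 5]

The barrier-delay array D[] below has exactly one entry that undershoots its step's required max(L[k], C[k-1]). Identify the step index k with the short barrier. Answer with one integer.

hazard at step 3

step 0: need L[0]=7 = 7; D[0]=7 ok
step 1: need max(L[1]=7,C[0]=8) = 8; D[1]=8 ok
step 2: need max(L[2]=7,C[1]=6) = 7; D[2]=7 ok
step 3: need max(L[3]=6,C[2]=7) = 7; D[3]=6 SHORT
step 4: need max(L[4]=9,C[3]=2) = 9; D[4]=9 ok
step 5: need max(L[5]=5,C[4]=2) = 5; D[5]=5 ok
step 6: need max(L[6]=8,C[5]=7) = 8; D[6]=8 ok
step 7: need C[6]=5 = 5; D[7]=5 ok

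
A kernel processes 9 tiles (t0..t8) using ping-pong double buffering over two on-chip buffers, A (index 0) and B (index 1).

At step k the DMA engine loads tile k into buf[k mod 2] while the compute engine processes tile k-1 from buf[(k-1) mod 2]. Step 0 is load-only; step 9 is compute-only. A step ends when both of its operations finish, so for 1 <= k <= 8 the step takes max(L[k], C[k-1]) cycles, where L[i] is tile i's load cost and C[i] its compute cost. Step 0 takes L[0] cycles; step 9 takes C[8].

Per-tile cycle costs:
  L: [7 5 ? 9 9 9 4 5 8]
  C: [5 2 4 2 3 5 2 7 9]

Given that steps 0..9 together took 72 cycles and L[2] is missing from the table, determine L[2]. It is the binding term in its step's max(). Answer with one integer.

step 0 = dur = L[0]=7 = 7
step 1 = dur = max(L[1]=5, C[0]=5) = 5
step 2 = dur = max(L[2]=?, C[1]=2) = L[2]  (unknown; binding)
step 3 = dur = max(L[3]=9, C[2]=4) = 9
step 4 = dur = max(L[4]=9, C[3]=2) = 9
step 5 = dur = max(L[5]=9, C[4]=3) = 9
step 6 = dur = max(L[6]=4, C[5]=5) = 5
step 7 = dur = max(L[7]=5, C[6]=2) = 5
step 8 = dur = max(L[8]=8, C[7]=7) = 8
step 9 = dur = C[8]=9 = 9
sum of known step durations = 66
dur[2] = total - known = 72 - 66 = 6
L[2] is the binding max in step 2, so L[2] = dur[2] = 6

L[2] = 6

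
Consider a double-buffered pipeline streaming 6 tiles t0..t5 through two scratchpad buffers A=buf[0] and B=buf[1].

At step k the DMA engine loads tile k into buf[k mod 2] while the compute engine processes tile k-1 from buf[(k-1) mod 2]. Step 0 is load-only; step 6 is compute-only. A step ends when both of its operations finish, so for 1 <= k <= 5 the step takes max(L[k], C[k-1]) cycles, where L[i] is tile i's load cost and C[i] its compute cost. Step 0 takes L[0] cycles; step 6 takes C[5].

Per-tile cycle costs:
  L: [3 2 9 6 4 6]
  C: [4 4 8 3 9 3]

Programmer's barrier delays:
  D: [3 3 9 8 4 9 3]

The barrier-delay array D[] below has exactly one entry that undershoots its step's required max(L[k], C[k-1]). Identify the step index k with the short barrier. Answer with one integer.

hazard at step 1

k=0 barrier L[0]=3→3c, D[0]=3 ok
k=1 barrier max(L[1]=2,C[0]=4)→4c, D[1]=3 SHORT
k=2 barrier max(L[2]=9,C[1]=4)→9c, D[2]=9 ok
k=3 barrier max(L[3]=6,C[2]=8)→8c, D[3]=8 ok
k=4 barrier max(L[4]=4,C[3]=3)→4c, D[4]=4 ok
k=5 barrier max(L[5]=6,C[4]=9)→9c, D[5]=9 ok
k=6 barrier C[5]=3→3c, D[6]=3 ok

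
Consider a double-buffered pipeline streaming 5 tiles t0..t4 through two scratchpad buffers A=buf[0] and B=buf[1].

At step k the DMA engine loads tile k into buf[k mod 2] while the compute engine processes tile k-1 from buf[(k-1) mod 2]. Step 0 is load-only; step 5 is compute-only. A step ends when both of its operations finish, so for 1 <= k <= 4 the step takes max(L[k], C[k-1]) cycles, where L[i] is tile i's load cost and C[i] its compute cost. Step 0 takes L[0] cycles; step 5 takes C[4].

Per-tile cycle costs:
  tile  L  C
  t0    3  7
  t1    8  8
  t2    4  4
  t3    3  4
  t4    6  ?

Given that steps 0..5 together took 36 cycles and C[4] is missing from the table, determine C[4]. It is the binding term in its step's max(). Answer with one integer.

step 0 | dur = L[0]=3 = 3
step 1 | dur = max(L[1]=8, C[0]=7) = 8
step 2 | dur = max(L[2]=4, C[1]=8) = 8
step 3 | dur = max(L[3]=3, C[2]=4) = 4
step 4 | dur = max(L[4]=6, C[3]=4) = 6
step 5 | dur = C[4]=? = C[4]  (unknown; binding)
sum of known step durations = 29
dur[5] = total - known = 36 - 29 = 7
C[4] is the binding max in step 5, so C[4] = dur[5] = 7

C[4] = 7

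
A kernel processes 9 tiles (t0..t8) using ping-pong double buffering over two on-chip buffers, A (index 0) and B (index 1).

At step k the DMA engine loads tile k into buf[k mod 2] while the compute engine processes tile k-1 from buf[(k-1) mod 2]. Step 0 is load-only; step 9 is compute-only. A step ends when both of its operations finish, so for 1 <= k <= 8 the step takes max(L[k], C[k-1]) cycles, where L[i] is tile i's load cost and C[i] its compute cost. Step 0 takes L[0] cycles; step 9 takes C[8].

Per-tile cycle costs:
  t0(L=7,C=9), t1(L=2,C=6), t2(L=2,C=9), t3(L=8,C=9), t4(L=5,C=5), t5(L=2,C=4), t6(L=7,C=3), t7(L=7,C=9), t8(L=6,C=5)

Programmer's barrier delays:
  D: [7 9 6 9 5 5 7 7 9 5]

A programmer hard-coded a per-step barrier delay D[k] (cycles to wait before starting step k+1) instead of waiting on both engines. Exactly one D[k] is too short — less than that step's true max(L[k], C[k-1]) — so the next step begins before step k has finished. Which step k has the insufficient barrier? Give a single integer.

hazard at step 4

k=0 barrier L[0]=7→7c, D[0]=7 ok
k=1 barrier max(L[1]=2,C[0]=9)→9c, D[1]=9 ok
k=2 barrier max(L[2]=2,C[1]=6)→6c, D[2]=6 ok
k=3 barrier max(L[3]=8,C[2]=9)→9c, D[3]=9 ok
k=4 barrier max(L[4]=5,C[3]=9)→9c, D[4]=5 SHORT
k=5 barrier max(L[5]=2,C[4]=5)→5c, D[5]=5 ok
k=6 barrier max(L[6]=7,C[5]=4)→7c, D[6]=7 ok
k=7 barrier max(L[7]=7,C[6]=3)→7c, D[7]=7 ok
k=8 barrier max(L[8]=6,C[7]=9)→9c, D[8]=9 ok
k=9 barrier C[8]=5→5c, D[9]=5 ok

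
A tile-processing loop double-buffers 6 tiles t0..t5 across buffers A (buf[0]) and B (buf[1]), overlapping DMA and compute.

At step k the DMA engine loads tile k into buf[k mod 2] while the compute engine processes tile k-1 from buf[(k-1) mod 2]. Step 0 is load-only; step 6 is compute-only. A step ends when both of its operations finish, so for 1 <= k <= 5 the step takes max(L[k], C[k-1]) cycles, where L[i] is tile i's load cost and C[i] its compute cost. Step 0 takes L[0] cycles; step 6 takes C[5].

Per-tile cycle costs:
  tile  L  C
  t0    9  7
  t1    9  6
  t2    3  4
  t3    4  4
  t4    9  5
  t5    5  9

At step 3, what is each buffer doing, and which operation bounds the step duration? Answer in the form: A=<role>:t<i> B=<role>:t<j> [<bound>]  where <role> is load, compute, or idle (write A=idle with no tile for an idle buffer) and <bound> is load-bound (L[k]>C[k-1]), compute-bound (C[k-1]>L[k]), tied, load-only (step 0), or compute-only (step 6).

step 3: A=compute:t2 B=load:t3 [tied]

k=0 load=t0/9c comp=- wait=9 total=9
k=1 load=t1/9c comp=t0/7c wait=9 total=18
k=2 load=t2/3c comp=t1/6c wait=6 total=24
k=3 load=t3/4c comp=t2/4c wait=4 total=28
k=4 load=t4/9c comp=t3/4c wait=9 total=37
k=5 load=t5/5c comp=t4/5c wait=5 total=42
k=6 load=- comp=t5/9c wait=9 total=51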